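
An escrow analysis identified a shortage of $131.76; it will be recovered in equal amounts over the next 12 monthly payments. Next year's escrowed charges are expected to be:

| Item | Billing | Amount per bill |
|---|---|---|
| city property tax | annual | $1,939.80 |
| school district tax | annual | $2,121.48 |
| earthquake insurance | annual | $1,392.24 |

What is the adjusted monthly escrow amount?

$465.44

City property tax — $1,939.80 annually
School district tax — $2,121.48 annually
Earthquake insurance — $1,392.24 annually
Combined annual = $5,453.52
Monthly escrow = $5,453.52 ÷ 12 = $454.46
Monthly shortage recovery: $131.76 / 12 = $10.98
New monthly escrow = $454.46 + $10.98 = $465.44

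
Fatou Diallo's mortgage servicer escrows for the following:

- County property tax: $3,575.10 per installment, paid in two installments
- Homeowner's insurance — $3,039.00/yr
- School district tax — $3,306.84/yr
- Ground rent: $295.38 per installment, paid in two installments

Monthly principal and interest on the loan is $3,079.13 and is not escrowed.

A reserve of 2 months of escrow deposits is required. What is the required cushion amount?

County property tax: $3,575.10 × 2 = $7,150.20 annually
Homeowner's insurance: $3,039.00 annually
School district tax: $3,306.84 annually
Ground rent: $295.38 × 2 = $590.76 annually
Total per year = $7,150.20 + $3,039.00 + $3,306.84 + $590.76 = $14,086.80
Base monthly escrow = $14,086.80 / 12 = $1,173.90
Cushion = 2 × $1,173.90 = $2,347.80

$2,347.80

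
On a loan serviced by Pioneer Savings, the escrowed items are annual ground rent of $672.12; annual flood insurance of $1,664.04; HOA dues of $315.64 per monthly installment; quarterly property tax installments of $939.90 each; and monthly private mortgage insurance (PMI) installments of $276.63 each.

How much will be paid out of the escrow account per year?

$13,203.00

Ground rent: $672.12 per year
Flood insurance: $1,664.04 per year
HOA dues: $315.64 × 12 = $3,787.68 per year
Property tax: $939.90 × 4 = $3,759.60 per year
Private mortgage insurance (PMI): $276.63 × 12 = $3,319.56 per year
Total per year = $672.12 + $1,664.04 + $3,787.68 + $3,759.60 + $3,319.56 = $13,203.00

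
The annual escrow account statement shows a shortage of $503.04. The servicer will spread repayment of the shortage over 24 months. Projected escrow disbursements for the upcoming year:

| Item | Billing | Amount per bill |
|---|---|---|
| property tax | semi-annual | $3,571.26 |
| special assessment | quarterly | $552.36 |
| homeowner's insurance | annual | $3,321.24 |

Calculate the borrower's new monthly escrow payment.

Property tax: $3,571.26 × 2 = $7,142.52
Special assessment: $552.36 × 4 = $2,209.44
Homeowner's insurance: $3,321.24
Total annual escrow = $7,142.52 + $2,209.44 + $3,321.24 = $12,673.20
Per month = $12,673.20 ÷ 12 = $1,056.10
Shortage spread = $503.04 / 24 = $20.96/mo
New monthly escrow = $1,056.10 + $20.96 = $1,077.06

$1,077.06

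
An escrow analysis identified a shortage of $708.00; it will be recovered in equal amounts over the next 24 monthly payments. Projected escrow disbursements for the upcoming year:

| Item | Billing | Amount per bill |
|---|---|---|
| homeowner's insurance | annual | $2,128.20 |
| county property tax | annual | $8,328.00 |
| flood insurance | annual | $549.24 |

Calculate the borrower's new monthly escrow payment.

Homeowner's insurance = $2,128.20
County property tax = $8,328.00
Flood insurance = $549.24
Total per year = $2,128.20 + $8,328.00 + $549.24 = $11,005.44
Monthly escrow = $11,005.44 ÷ 12 = $917.12
Shortage per month = $708.00 ÷ 24 = $29.50
New monthly escrow = $917.12 + $29.50 = $946.62

$946.62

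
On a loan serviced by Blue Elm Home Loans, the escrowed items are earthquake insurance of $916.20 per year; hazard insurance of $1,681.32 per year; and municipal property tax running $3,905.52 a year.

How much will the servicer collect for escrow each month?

Earthquake insurance — $916.20 per year
Hazard insurance — $1,681.32 per year
Municipal property tax — $3,905.52 per year
Total annual escrow = $916.20 + $1,681.32 + $3,905.52 = $6,503.04
Base monthly escrow = $6,503.04 ÷ 12 = $541.92

$541.92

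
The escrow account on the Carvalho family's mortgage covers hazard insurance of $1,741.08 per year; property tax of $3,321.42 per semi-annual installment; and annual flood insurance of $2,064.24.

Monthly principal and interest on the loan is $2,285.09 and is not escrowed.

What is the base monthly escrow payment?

$870.68

Hazard insurance: $1,741.08
Property tax: $3,321.42 × 2 = $6,642.84
Flood insurance: $2,064.24
Yearly total = $1,741.08 + $6,642.84 + $2,064.24 = $10,448.16
Per month = $10,448.16 ÷ 12 = $870.68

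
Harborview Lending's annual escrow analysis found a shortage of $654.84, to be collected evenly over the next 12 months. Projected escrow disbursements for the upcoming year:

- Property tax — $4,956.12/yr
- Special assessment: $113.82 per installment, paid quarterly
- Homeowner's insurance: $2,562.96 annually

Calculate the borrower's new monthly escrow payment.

$719.10

Property tax — $4,956.12 per year
Special assessment — $113.82 × 4 = $455.28 per year
Homeowner's insurance — $2,562.96 per year
Combined annual = $4,956.12 + $455.28 + $2,562.96 = $7,974.36
Monthly = $7,974.36 ÷ 12 = $664.53
Shortage per month = $654.84 / 12 = $54.57
New monthly escrow = $664.53 + $54.57 = $719.10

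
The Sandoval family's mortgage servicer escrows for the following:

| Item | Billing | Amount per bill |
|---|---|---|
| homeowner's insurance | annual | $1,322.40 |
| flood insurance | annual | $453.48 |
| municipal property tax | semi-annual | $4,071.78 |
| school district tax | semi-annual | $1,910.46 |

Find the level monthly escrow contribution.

$1,145.03

Homeowner's insurance — $1,322.40 per year
Flood insurance — $453.48 per year
Municipal property tax — $4,071.78 × 2 = $8,143.56 per year
School district tax — $1,910.46 × 2 = $3,820.92 per year
Combined annual = $1,322.40 + $453.48 + $8,143.56 + $3,820.92 = $13,740.36
Monthly = $13,740.36 / 12 = $1,145.03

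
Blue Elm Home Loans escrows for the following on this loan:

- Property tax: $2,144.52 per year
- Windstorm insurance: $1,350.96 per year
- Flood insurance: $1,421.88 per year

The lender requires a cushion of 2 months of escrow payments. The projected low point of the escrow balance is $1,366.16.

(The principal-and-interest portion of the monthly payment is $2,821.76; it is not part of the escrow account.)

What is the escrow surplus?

Property tax — $2,144.52/yr
Windstorm insurance — $1,350.96/yr
Flood insurance — $1,421.88/yr
Annual escrow total = $4,917.36
Monthly escrow = $4,917.36 ÷ 12 = $409.78
Required reserve = 2 × $409.78 = $819.56
Surplus = $1,366.16 − $819.56 = $546.60

$546.60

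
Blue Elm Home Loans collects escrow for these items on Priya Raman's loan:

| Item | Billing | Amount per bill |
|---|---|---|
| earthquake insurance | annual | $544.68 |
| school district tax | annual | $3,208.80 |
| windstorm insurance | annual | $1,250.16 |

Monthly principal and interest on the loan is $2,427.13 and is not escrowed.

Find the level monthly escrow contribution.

Earthquake insurance: $544.68 per year
School district tax: $3,208.80 per year
Windstorm insurance: $1,250.16 per year
Combined annual = $5,003.64
Monthly = $5,003.64 / 12 = $416.97

$416.97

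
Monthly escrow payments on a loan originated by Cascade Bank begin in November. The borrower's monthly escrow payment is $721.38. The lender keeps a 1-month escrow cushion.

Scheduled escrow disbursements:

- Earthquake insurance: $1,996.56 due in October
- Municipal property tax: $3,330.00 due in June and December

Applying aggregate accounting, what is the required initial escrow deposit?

$2,608.62

Cushion = 1 × $721.38 = $721.38
Trial balance (start $0, +$721.38 each month, − disbursements):
  Nov: +$721.38 → $721.38
  Dec: +$721.38 − $3,330.00 → -$1,887.24
  Jan: +$721.38 → -$1,165.86
  Feb: +$721.38 → -$444.48
  Mar: +$721.38 → $276.90
  Apr: +$721.38 → $998.28
  May: +$721.38 → $1,719.66
  Jun: +$721.38 − $3,330.00 → -$888.96
  Jul: +$721.38 → -$167.58
  Aug: +$721.38 → $553.80
  Sep: +$721.38 → $1,275.18
  Oct: +$721.38 − $1,996.56 → $0.00
Lowest trial balance = -$1,887.24 (Dec)
Initial deposit = cushion − low point = $721.38 − (-$1,887.24) = $2,608.62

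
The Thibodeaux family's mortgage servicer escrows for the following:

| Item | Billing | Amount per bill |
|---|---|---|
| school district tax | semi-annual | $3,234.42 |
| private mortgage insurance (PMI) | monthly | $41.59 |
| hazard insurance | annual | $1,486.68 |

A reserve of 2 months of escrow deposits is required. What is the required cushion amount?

$1,409.10

School district tax: $3,234.42 × 2 = $6,468.84
Private mortgage insurance (PMI): $41.59 × 12 = $499.08
Hazard insurance: $1,486.68
Total annual escrow = $6,468.84 + $499.08 + $1,486.68 = $8,454.60
Monthly escrow = $8,454.60 ÷ 12 = $704.55
Reserve = 2 × $704.55 = $1,409.10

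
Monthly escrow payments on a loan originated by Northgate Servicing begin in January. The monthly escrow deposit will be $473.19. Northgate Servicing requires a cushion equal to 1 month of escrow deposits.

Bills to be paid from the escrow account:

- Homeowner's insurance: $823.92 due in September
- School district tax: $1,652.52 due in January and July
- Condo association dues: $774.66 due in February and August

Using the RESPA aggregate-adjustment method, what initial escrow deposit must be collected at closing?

$1,953.99

Cushion = 1 × $473.19 = $473.19
Trial balance (start $0, +$473.19 each month, − disbursements):
  Jan: +$473.19 − $1,652.52 → -$1,179.33
  Feb: +$473.19 − $774.66 → -$1,480.80
  Mar: +$473.19 → -$1,007.61
  Apr: +$473.19 → -$534.42
  May: +$473.19 → -$61.23
  Jun: +$473.19 → $411.96
  Jul: +$473.19 − $1,652.52 → -$767.37
  Aug: +$473.19 − $774.66 → -$1,068.84
  Sep: +$473.19 − $823.92 → -$1,419.57
  Oct: +$473.19 → -$946.38
  Nov: +$473.19 → -$473.19
  Dec: +$473.19 → $0.00
Lowest trial balance = -$1,480.80 (Feb)
Initial deposit = cushion − low point = $473.19 − (-$1,480.80) = $1,953.99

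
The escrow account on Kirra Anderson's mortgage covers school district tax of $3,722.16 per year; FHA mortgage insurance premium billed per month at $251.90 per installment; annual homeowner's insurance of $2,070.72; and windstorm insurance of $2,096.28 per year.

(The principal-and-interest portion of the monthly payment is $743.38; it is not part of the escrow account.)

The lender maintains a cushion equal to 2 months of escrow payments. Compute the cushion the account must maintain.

School district tax = $3,722.16/yr
FHA mortgage insurance premium = $251.90 × 12 = $3,022.80/yr
Homeowner's insurance = $2,070.72/yr
Windstorm insurance = $2,096.28/yr
Total per year = $3,722.16 + $3,022.80 + $2,070.72 + $2,096.28 = $10,911.96
Base monthly escrow = $10,911.96 ÷ 12 = $909.33
Cushion = 2 × $909.33 = $1,818.66

$1,818.66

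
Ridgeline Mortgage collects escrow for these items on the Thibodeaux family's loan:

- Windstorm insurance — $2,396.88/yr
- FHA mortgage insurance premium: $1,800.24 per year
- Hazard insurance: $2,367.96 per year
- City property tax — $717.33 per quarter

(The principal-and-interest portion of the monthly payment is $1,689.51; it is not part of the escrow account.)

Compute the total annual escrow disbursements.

Windstorm insurance: $2,396.88 per year
FHA mortgage insurance premium: $1,800.24 per year
Hazard insurance: $2,367.96 per year
City property tax: $717.33 × 4 = $2,869.32 per year
Yearly total = $2,396.88 + $1,800.24 + $2,367.96 + $2,869.32 = $9,434.40

$9,434.40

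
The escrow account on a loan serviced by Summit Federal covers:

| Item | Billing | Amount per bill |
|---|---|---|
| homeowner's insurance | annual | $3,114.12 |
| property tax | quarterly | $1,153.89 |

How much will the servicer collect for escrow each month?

$644.14

Homeowner's insurance: $3,114.12 annually
Property tax: $1,153.89 × 4 = $4,615.56 annually
Combined annual = $3,114.12 + $4,615.56 = $7,729.68
Base monthly escrow = $7,729.68 ÷ 12 = $644.14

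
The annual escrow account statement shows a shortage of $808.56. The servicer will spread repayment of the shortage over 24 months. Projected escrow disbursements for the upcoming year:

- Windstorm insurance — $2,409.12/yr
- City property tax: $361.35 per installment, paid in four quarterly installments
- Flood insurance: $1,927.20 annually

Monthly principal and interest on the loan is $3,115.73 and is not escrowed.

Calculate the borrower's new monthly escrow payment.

$515.50

Windstorm insurance: $2,409.12 annually
City property tax: $361.35 × 4 = $1,445.40 annually
Flood insurance: $1,927.20 annually
Annual escrow total = $5,781.72
Base monthly escrow = $5,781.72 / 12 = $481.81
Monthly shortage recovery: $808.56 / 24 = $33.69
Adjusted monthly = $481.81 + $33.69 = $515.50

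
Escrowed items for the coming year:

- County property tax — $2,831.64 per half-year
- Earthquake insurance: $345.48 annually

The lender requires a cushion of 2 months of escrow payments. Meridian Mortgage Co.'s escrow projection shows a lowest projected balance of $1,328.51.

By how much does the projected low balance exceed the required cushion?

$327.05

County property tax — $2,831.64 × 2 = $5,663.28 annually
Earthquake insurance — $345.48 annually
Total annual escrow = $6,008.76
Base monthly escrow = $6,008.76 / 12 = $500.73
Required reserve = 2 × $500.73 = $1,001.46
Excess over cushion: $1,328.51 − $1,001.46 = $327.05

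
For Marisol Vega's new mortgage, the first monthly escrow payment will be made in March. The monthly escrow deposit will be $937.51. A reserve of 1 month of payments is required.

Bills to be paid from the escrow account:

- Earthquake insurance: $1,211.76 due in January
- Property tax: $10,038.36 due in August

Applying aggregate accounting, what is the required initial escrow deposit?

$5,350.81

Cushion = 1 × $937.51 = $937.51
Trial balance (start $0, +$937.51 each month, − disbursements):
  Mar: +$937.51 → $937.51
  Apr: +$937.51 → $1,875.02
  May: +$937.51 → $2,812.53
  Jun: +$937.51 → $3,750.04
  Jul: +$937.51 → $4,687.55
  Aug: +$937.51 − $10,038.36 → -$4,413.30
  Sep: +$937.51 → -$3,475.79
  Oct: +$937.51 → -$2,538.28
  Nov: +$937.51 → -$1,600.77
  Dec: +$937.51 → -$663.26
  Jan: +$937.51 − $1,211.76 → -$937.51
  Feb: +$937.51 → $0.00
Lowest trial balance = -$4,413.30 (Aug)
Initial deposit = cushion − low point = $937.51 − (-$4,413.30) = $5,350.81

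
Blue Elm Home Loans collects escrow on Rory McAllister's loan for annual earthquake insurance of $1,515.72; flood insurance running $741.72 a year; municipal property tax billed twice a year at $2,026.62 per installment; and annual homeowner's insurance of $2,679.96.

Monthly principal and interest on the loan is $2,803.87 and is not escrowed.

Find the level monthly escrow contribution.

$749.22

Earthquake insurance = $1,515.72 annually
Flood insurance = $741.72 annually
Municipal property tax = $2,026.62 × 2 = $4,053.24 annually
Homeowner's insurance = $2,679.96 annually
Combined annual = $8,990.64
Monthly escrow = $8,990.64 / 12 = $749.22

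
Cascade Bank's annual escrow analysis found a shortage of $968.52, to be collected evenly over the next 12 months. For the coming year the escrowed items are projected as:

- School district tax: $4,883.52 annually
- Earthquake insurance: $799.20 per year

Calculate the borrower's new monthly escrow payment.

$554.27

School district tax = $4,883.52 annually
Earthquake insurance = $799.20 annually
Annual escrow total = $5,682.72
Base monthly escrow = $5,682.72 / 12 = $473.56
Shortage spread = $968.52 ÷ 12 = $80.71/mo
Adjusted monthly = $473.56 + $80.71 = $554.27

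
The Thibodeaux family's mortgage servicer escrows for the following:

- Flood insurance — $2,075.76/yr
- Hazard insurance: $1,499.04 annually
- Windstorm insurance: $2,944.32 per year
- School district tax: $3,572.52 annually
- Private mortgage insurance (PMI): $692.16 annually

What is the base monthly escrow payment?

Flood insurance: $2,075.76
Hazard insurance: $1,499.04
Windstorm insurance: $2,944.32
School district tax: $3,572.52
Private mortgage insurance (PMI): $692.16
Total per year = $2,075.76 + $1,499.04 + $2,944.32 + $3,572.52 + $692.16 = $10,783.80
Monthly escrow = $10,783.80 ÷ 12 = $898.65

$898.65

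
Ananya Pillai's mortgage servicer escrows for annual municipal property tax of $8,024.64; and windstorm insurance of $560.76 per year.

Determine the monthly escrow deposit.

Municipal property tax: $8,024.64
Windstorm insurance: $560.76
Annual escrow total = $8,585.40
Base monthly escrow = $8,585.40 / 12 = $715.45

$715.45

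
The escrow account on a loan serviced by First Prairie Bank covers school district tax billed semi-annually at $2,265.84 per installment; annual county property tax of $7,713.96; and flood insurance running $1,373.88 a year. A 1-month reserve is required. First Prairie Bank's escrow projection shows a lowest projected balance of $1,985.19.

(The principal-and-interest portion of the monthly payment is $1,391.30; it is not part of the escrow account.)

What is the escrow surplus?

School district tax — $2,265.84 × 2 = $4,531.68 annually
County property tax — $7,713.96 annually
Flood insurance — $1,373.88 annually
Total annual escrow = $4,531.68 + $7,713.96 + $1,373.88 = $13,619.52
Base monthly escrow = $13,619.52 / 12 = $1,134.96
Cushion = 1 × $1,134.96 = $1,134.96
Excess over cushion: $1,985.19 − $1,134.96 = $850.23

$850.23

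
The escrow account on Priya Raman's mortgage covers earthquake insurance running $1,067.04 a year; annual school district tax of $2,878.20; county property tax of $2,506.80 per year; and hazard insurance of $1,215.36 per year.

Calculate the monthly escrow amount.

$638.95

Earthquake insurance: $1,067.04/yr
School district tax: $2,878.20/yr
County property tax: $2,506.80/yr
Hazard insurance: $1,215.36/yr
Combined annual = $1,067.04 + $2,878.20 + $2,506.80 + $1,215.36 = $7,667.40
Base monthly escrow = $7,667.40 ÷ 12 = $638.95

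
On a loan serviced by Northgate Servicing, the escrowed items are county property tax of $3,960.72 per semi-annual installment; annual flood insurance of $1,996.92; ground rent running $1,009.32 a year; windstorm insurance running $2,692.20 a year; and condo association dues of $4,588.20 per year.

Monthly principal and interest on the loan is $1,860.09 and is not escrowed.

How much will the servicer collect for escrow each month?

$1,517.34

County property tax = $3,960.72 × 2 = $7,921.44 per year
Flood insurance = $1,996.92 per year
Ground rent = $1,009.32 per year
Windstorm insurance = $2,692.20 per year
Condo association dues = $4,588.20 per year
Yearly total = $7,921.44 + $1,996.92 + $1,009.32 + $2,692.20 + $4,588.20 = $18,208.08
Per month = $18,208.08 ÷ 12 = $1,517.34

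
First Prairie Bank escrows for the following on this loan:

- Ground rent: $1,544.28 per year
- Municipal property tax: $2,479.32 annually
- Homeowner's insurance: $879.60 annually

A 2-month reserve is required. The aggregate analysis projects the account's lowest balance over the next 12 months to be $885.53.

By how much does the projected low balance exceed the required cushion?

$68.33

Ground rent — $1,544.28 per year
Municipal property tax — $2,479.32 per year
Homeowner's insurance — $879.60 per year
Total annual escrow = $1,544.28 + $2,479.32 + $879.60 = $4,903.20
Monthly escrow = $4,903.20 ÷ 12 = $408.60
Required cushion = 2 × $408.60 = $817.20
Excess over cushion: $885.53 − $817.20 = $68.33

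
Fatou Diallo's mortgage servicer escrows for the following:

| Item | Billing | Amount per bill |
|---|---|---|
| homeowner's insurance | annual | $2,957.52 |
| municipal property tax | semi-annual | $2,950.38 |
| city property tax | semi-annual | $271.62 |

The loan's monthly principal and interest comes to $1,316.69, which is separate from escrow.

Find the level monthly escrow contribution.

Homeowner's insurance — $2,957.52 annually
Municipal property tax — $2,950.38 × 2 = $5,900.76 annually
City property tax — $271.62 × 2 = $543.24 annually
Combined annual = $9,401.52
Monthly = $9,401.52 ÷ 12 = $783.46

$783.46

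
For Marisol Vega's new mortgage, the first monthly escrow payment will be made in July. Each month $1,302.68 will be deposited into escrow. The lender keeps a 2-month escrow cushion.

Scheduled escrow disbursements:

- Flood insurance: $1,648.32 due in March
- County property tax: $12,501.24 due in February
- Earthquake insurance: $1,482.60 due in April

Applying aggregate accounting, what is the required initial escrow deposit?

Cushion = 2 × $1,302.68 = $2,605.36
Trial balance (start $0, +$1,302.68 each month, − disbursements):
  Jul: +$1,302.68 → $1,302.68
  Aug: +$1,302.68 → $2,605.36
  Sep: +$1,302.68 → $3,908.04
  Oct: +$1,302.68 → $5,210.72
  Nov: +$1,302.68 → $6,513.40
  Dec: +$1,302.68 → $7,816.08
  Jan: +$1,302.68 → $9,118.76
  Feb: +$1,302.68 − $12,501.24 → -$2,079.80
  Mar: +$1,302.68 − $1,648.32 → -$2,425.44
  Apr: +$1,302.68 − $1,482.60 → -$2,605.36
  May: +$1,302.68 → -$1,302.68
  Jun: +$1,302.68 → $0.00
Lowest trial balance = -$2,605.36 (Apr)
Initial deposit = cushion − low point = $2,605.36 − (-$2,605.36) = $5,210.72

$5,210.72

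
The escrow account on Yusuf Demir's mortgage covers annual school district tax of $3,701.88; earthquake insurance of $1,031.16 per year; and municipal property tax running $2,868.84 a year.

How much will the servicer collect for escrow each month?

School district tax — $3,701.88
Earthquake insurance — $1,031.16
Municipal property tax — $2,868.84
Yearly total = $3,701.88 + $1,031.16 + $2,868.84 = $7,601.88
Monthly escrow = $7,601.88 ÷ 12 = $633.49

$633.49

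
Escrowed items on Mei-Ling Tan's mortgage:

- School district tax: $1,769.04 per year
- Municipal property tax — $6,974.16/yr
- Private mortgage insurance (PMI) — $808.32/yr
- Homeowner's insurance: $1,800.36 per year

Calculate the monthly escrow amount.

School district tax: $1,769.04/yr
Municipal property tax: $6,974.16/yr
Private mortgage insurance (PMI): $808.32/yr
Homeowner's insurance: $1,800.36/yr
Total per year = $1,769.04 + $6,974.16 + $808.32 + $1,800.36 = $11,351.88
Base monthly escrow = $11,351.88 ÷ 12 = $945.99

$945.99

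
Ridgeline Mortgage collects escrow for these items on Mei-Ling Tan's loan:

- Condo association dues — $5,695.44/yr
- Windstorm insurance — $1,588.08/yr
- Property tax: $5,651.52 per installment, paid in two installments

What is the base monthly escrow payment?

Condo association dues — $5,695.44
Windstorm insurance — $1,588.08
Property tax — $5,651.52 × 2 = $11,303.04
Annual escrow total = $5,695.44 + $1,588.08 + $11,303.04 = $18,586.56
Base monthly escrow = $18,586.56 ÷ 12 = $1,548.88

$1,548.88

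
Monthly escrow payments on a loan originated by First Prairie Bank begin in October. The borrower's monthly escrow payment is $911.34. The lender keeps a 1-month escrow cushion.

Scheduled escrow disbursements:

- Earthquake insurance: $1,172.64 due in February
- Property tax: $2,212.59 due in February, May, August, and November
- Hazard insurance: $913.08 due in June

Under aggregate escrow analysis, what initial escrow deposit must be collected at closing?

$1,952.46

Cushion = 1 × $911.34 = $911.34
Trial balance (start $0, +$911.34 each month, − disbursements):
  Oct: +$911.34 → $911.34
  Nov: +$911.34 − $2,212.59 → -$389.91
  Dec: +$911.34 → $521.43
  Jan: +$911.34 → $1,432.77
  Feb: +$911.34 − $3,385.23 → -$1,041.12
  Mar: +$911.34 → -$129.78
  Apr: +$911.34 → $781.56
  May: +$911.34 − $2,212.59 → -$519.69
  Jun: +$911.34 − $913.08 → -$521.43
  Jul: +$911.34 → $389.91
  Aug: +$911.34 − $2,212.59 → -$911.34
  Sep: +$911.34 → $0.00
Lowest trial balance = -$1,041.12 (Feb)
Initial deposit = cushion − low point = $911.34 − (-$1,041.12) = $1,952.46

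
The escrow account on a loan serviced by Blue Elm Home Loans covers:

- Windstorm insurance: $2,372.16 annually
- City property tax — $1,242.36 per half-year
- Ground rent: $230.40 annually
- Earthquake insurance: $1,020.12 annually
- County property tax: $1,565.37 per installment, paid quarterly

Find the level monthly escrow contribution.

Windstorm insurance — $2,372.16 per year
City property tax — $1,242.36 × 2 = $2,484.72 per year
Ground rent — $230.40 per year
Earthquake insurance — $1,020.12 per year
County property tax — $1,565.37 × 4 = $6,261.48 per year
Annual escrow total = $2,372.16 + $2,484.72 + $230.40 + $1,020.12 + $6,261.48 = $12,368.88
Monthly escrow = $12,368.88 ÷ 12 = $1,030.74

$1,030.74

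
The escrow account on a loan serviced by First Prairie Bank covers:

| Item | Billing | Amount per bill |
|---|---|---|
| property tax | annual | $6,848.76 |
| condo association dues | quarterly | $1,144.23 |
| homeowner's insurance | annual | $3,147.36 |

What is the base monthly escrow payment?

$1,214.42

Property tax — $6,848.76 annually
Condo association dues — $1,144.23 × 4 = $4,576.92 annually
Homeowner's insurance — $3,147.36 annually
Combined annual = $14,573.04
Base monthly escrow = $14,573.04 / 12 = $1,214.42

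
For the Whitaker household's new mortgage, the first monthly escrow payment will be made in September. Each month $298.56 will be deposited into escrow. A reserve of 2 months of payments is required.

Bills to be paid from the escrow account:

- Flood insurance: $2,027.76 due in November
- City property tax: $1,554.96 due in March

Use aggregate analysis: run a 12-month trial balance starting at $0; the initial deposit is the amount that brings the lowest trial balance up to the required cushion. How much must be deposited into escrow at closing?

Cushion = 2 × $298.56 = $597.12
Trial balance (start $0, +$298.56 each month, − disbursements):
  Sep: +$298.56 → $298.56
  Oct: +$298.56 → $597.12
  Nov: +$298.56 − $2,027.76 → -$1,132.08
  Dec: +$298.56 → -$833.52
  Jan: +$298.56 → -$534.96
  Feb: +$298.56 → -$236.40
  Mar: +$298.56 − $1,554.96 → -$1,492.80
  Apr: +$298.56 → -$1,194.24
  May: +$298.56 → -$895.68
  Jun: +$298.56 → -$597.12
  Jul: +$298.56 → -$298.56
  Aug: +$298.56 → $0.00
Lowest trial balance = -$1,492.80 (Mar)
Initial deposit = cushion − low point = $597.12 − (-$1,492.80) = $2,089.92

$2,089.92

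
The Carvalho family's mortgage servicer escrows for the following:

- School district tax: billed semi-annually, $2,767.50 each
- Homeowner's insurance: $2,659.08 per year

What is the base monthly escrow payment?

$682.84

School district tax: $2,767.50 × 2 = $5,535.00 per year
Homeowner's insurance: $2,659.08 per year
Annual escrow total = $8,194.08
Monthly escrow = $8,194.08 / 12 = $682.84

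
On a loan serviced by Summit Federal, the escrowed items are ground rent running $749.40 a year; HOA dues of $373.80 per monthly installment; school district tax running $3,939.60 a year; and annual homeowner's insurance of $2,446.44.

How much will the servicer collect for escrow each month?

Ground rent — $749.40
HOA dues — $373.80 × 12 = $4,485.60
School district tax — $3,939.60
Homeowner's insurance — $2,446.44
Annual escrow total = $749.40 + $4,485.60 + $3,939.60 + $2,446.44 = $11,621.04
Base monthly escrow = $11,621.04 ÷ 12 = $968.42

$968.42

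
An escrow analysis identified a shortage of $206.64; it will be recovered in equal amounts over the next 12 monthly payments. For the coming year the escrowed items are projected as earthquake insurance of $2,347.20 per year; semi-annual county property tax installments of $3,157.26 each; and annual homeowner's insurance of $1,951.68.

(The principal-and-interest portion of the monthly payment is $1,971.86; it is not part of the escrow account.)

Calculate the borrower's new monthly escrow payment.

$901.67

Earthquake insurance = $2,347.20 annually
County property tax = $3,157.26 × 2 = $6,314.52 annually
Homeowner's insurance = $1,951.68 annually
Annual escrow total = $10,613.40
Base monthly escrow = $10,613.40 ÷ 12 = $884.45
Monthly shortage recovery: $206.64 ÷ 12 = $17.22
New monthly escrow = $884.45 + $17.22 = $901.67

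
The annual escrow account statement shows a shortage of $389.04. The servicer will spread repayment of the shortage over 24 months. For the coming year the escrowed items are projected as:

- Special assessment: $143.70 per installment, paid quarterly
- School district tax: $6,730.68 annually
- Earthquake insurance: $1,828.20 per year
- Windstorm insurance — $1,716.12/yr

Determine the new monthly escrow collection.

$920.36

Special assessment — $143.70 × 4 = $574.80/yr
School district tax — $6,730.68/yr
Earthquake insurance — $1,828.20/yr
Windstorm insurance — $1,716.12/yr
Yearly total = $10,849.80
Monthly = $10,849.80 / 12 = $904.15
Monthly shortage recovery: $389.04 / 24 = $16.21
New monthly escrow = $904.15 + $16.21 = $920.36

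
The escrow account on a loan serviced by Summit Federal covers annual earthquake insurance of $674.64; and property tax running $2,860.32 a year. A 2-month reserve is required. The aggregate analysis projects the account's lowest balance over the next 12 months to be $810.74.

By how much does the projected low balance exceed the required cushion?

$221.58

Earthquake insurance = $674.64/yr
Property tax = $2,860.32/yr
Yearly total = $674.64 + $2,860.32 = $3,534.96
Per month = $3,534.96 / 12 = $294.58
Cushion = 2 × $294.58 = $589.16
Surplus = $810.74 − $589.16 = $221.58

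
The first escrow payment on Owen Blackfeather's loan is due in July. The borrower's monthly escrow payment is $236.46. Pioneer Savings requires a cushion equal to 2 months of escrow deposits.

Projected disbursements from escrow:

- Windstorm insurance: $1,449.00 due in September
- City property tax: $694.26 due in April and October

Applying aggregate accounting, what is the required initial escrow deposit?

Cushion = 2 × $236.46 = $472.92
Trial balance (start $0, +$236.46 each month, − disbursements):
  Jul: +$236.46 → $236.46
  Aug: +$236.46 → $472.92
  Sep: +$236.46 − $1,449.00 → -$739.62
  Oct: +$236.46 − $694.26 → -$1,197.42
  Nov: +$236.46 → -$960.96
  Dec: +$236.46 → -$724.50
  Jan: +$236.46 → -$488.04
  Feb: +$236.46 → -$251.58
  Mar: +$236.46 → -$15.12
  Apr: +$236.46 − $694.26 → -$472.92
  May: +$236.46 → -$236.46
  Jun: +$236.46 → $0.00
Lowest trial balance = -$1,197.42 (Oct)
Initial deposit = cushion − low point = $472.92 − (-$1,197.42) = $1,670.34

$1,670.34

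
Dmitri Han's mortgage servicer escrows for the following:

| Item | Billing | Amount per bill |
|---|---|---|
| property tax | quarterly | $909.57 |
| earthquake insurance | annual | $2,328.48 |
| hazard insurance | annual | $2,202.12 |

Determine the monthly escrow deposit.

$680.74

Property tax = $909.57 × 4 = $3,638.28
Earthquake insurance = $2,328.48
Hazard insurance = $2,202.12
Annual escrow total = $8,168.88
Monthly escrow = $8,168.88 / 12 = $680.74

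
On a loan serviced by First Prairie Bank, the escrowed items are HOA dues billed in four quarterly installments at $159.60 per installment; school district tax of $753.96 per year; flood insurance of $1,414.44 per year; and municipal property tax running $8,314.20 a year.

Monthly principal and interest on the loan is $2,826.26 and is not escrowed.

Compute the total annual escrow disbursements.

HOA dues = $159.60 × 4 = $638.40/yr
School district tax = $753.96/yr
Flood insurance = $1,414.44/yr
Municipal property tax = $8,314.20/yr
Annual escrow total = $638.40 + $753.96 + $1,414.44 + $8,314.20 = $11,121.00

$11,121.00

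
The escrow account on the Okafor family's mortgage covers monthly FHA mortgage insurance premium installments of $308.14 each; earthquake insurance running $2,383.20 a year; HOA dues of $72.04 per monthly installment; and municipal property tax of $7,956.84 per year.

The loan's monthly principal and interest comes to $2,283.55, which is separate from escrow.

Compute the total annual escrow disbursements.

FHA mortgage insurance premium: $308.14 × 12 = $3,697.68/yr
Earthquake insurance: $2,383.20/yr
HOA dues: $72.04 × 12 = $864.48/yr
Municipal property tax: $7,956.84/yr
Total per year = $14,902.20

$14,902.20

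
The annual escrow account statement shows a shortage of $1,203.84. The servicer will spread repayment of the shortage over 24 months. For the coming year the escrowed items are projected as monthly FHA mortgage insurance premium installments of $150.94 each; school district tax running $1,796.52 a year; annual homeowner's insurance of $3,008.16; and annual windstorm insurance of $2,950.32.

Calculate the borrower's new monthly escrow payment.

FHA mortgage insurance premium — $150.94 × 12 = $1,811.28
School district tax — $1,796.52
Homeowner's insurance — $3,008.16
Windstorm insurance — $2,950.32
Combined annual = $1,811.28 + $1,796.52 + $3,008.16 + $2,950.32 = $9,566.28
Base monthly escrow = $9,566.28 / 12 = $797.19
Monthly shortage recovery: $1,203.84 / 24 = $50.16
Adjusted monthly = $797.19 + $50.16 = $847.35

$847.35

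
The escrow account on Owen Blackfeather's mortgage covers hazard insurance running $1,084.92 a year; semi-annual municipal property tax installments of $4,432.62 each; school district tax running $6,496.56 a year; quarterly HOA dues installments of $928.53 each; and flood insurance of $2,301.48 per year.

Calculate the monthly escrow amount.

Hazard insurance: $1,084.92 annually
Municipal property tax: $4,432.62 × 2 = $8,865.24 annually
School district tax: $6,496.56 annually
HOA dues: $928.53 × 4 = $3,714.12 annually
Flood insurance: $2,301.48 annually
Total per year = $22,462.32
Per month = $22,462.32 ÷ 12 = $1,871.86

$1,871.86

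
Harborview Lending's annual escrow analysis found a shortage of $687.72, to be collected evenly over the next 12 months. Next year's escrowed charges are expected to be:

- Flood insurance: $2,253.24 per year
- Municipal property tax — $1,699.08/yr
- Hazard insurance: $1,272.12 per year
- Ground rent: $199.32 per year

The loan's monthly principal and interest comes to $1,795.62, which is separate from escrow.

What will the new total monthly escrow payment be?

$509.29

Flood insurance: $2,253.24 per year
Municipal property tax: $1,699.08 per year
Hazard insurance: $1,272.12 per year
Ground rent: $199.32 per year
Annual escrow total = $2,253.24 + $1,699.08 + $1,272.12 + $199.32 = $5,423.76
Monthly = $5,423.76 ÷ 12 = $451.98
Monthly shortage recovery: $687.72 ÷ 12 = $57.31
New monthly escrow = $451.98 + $57.31 = $509.29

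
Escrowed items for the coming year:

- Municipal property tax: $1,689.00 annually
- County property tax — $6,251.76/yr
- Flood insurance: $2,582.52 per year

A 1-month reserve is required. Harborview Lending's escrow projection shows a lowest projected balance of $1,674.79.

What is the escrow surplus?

Municipal property tax = $1,689.00
County property tax = $6,251.76
Flood insurance = $2,582.52
Total per year = $1,689.00 + $6,251.76 + $2,582.52 = $10,523.28
Base monthly escrow = $10,523.28 ÷ 12 = $876.94
Required cushion = 1 × $876.94 = $876.94
Excess over cushion: $1,674.79 − $876.94 = $797.85

$797.85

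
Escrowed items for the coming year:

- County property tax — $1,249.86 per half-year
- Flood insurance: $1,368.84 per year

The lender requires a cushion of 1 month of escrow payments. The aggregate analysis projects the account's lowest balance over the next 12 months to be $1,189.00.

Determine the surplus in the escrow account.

$866.62

County property tax: $1,249.86 × 2 = $2,499.72
Flood insurance: $1,368.84
Combined annual = $2,499.72 + $1,368.84 = $3,868.56
Base monthly escrow = $3,868.56 / 12 = $322.38
Required reserve = 1 × $322.38 = $322.38
Surplus = $1,189.00 − $322.38 = $866.62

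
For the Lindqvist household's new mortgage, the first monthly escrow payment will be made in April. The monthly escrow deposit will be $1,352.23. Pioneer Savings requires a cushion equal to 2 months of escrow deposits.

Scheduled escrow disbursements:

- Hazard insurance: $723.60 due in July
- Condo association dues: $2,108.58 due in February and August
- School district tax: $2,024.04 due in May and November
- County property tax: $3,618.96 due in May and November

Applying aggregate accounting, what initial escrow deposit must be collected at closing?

Cushion = 2 × $1,352.23 = $2,704.46
Trial balance (start $0, +$1,352.23 each month, − disbursements):
  Apr: +$1,352.23 → $1,352.23
  May: +$1,352.23 − $5,643.00 → -$2,938.54
  Jun: +$1,352.23 → -$1,586.31
  Jul: +$1,352.23 − $723.60 → -$957.68
  Aug: +$1,352.23 − $2,108.58 → -$1,714.03
  Sep: +$1,352.23 → -$361.80
  Oct: +$1,352.23 → $990.43
  Nov: +$1,352.23 − $5,643.00 → -$3,300.34
  Dec: +$1,352.23 → -$1,948.11
  Jan: +$1,352.23 → -$595.88
  Feb: +$1,352.23 − $2,108.58 → -$1,352.23
  Mar: +$1,352.23 → $0.00
Lowest trial balance = -$3,300.34 (Nov)
Initial deposit = cushion − low point = $2,704.46 − (-$3,300.34) = $6,004.80

$6,004.80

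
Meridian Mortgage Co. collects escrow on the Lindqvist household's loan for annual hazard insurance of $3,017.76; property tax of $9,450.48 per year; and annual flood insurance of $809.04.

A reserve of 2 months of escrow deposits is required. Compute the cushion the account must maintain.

$2,212.88

Hazard insurance — $3,017.76 annually
Property tax — $9,450.48 annually
Flood insurance — $809.04 annually
Total annual escrow = $13,277.28
Monthly escrow = $13,277.28 / 12 = $1,106.44
Required cushion = 2 × $1,106.44 = $2,212.88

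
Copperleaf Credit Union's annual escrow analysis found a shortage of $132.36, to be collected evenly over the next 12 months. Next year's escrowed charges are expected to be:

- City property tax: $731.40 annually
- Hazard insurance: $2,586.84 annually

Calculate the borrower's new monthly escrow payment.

City property tax: $731.40 per year
Hazard insurance: $2,586.84 per year
Total annual escrow = $731.40 + $2,586.84 = $3,318.24
Monthly = $3,318.24 ÷ 12 = $276.52
Shortage spread = $132.36 / 12 = $11.03/mo
New monthly escrow = $276.52 + $11.03 = $287.55

$287.55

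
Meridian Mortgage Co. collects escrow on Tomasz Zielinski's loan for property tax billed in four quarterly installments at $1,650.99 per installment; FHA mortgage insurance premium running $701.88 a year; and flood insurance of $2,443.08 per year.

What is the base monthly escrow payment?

Property tax = $1,650.99 × 4 = $6,603.96 per year
FHA mortgage insurance premium = $701.88 per year
Flood insurance = $2,443.08 per year
Combined annual = $6,603.96 + $701.88 + $2,443.08 = $9,748.92
Monthly escrow = $9,748.92 / 12 = $812.41

$812.41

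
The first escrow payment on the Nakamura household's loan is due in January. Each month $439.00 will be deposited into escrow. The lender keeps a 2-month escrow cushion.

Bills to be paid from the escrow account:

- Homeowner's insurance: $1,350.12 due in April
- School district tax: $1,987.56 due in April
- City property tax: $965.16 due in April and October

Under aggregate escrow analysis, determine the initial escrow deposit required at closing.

Cushion = 2 × $439.00 = $878.00
Trial balance (start $0, +$439.00 each month, − disbursements):
  Jan: +$439.00 → $439.00
  Feb: +$439.00 → $878.00
  Mar: +$439.00 → $1,317.00
  Apr: +$439.00 − $4,302.84 → -$2,546.84
  May: +$439.00 → -$2,107.84
  Jun: +$439.00 → -$1,668.84
  Jul: +$439.00 → -$1,229.84
  Aug: +$439.00 → -$790.84
  Sep: +$439.00 → -$351.84
  Oct: +$439.00 − $965.16 → -$878.00
  Nov: +$439.00 → -$439.00
  Dec: +$439.00 → $0.00
Lowest trial balance = -$2,546.84 (Apr)
Initial deposit = cushion − low point = $878.00 − (-$2,546.84) = $3,424.84

$3,424.84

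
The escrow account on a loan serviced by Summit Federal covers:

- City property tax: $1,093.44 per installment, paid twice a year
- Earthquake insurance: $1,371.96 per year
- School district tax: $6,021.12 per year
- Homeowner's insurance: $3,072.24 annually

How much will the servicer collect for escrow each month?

City property tax = $1,093.44 × 2 = $2,186.88
Earthquake insurance = $1,371.96
School district tax = $6,021.12
Homeowner's insurance = $3,072.24
Total annual escrow = $2,186.88 + $1,371.96 + $6,021.12 + $3,072.24 = $12,652.20
Per month = $12,652.20 ÷ 12 = $1,054.35

$1,054.35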